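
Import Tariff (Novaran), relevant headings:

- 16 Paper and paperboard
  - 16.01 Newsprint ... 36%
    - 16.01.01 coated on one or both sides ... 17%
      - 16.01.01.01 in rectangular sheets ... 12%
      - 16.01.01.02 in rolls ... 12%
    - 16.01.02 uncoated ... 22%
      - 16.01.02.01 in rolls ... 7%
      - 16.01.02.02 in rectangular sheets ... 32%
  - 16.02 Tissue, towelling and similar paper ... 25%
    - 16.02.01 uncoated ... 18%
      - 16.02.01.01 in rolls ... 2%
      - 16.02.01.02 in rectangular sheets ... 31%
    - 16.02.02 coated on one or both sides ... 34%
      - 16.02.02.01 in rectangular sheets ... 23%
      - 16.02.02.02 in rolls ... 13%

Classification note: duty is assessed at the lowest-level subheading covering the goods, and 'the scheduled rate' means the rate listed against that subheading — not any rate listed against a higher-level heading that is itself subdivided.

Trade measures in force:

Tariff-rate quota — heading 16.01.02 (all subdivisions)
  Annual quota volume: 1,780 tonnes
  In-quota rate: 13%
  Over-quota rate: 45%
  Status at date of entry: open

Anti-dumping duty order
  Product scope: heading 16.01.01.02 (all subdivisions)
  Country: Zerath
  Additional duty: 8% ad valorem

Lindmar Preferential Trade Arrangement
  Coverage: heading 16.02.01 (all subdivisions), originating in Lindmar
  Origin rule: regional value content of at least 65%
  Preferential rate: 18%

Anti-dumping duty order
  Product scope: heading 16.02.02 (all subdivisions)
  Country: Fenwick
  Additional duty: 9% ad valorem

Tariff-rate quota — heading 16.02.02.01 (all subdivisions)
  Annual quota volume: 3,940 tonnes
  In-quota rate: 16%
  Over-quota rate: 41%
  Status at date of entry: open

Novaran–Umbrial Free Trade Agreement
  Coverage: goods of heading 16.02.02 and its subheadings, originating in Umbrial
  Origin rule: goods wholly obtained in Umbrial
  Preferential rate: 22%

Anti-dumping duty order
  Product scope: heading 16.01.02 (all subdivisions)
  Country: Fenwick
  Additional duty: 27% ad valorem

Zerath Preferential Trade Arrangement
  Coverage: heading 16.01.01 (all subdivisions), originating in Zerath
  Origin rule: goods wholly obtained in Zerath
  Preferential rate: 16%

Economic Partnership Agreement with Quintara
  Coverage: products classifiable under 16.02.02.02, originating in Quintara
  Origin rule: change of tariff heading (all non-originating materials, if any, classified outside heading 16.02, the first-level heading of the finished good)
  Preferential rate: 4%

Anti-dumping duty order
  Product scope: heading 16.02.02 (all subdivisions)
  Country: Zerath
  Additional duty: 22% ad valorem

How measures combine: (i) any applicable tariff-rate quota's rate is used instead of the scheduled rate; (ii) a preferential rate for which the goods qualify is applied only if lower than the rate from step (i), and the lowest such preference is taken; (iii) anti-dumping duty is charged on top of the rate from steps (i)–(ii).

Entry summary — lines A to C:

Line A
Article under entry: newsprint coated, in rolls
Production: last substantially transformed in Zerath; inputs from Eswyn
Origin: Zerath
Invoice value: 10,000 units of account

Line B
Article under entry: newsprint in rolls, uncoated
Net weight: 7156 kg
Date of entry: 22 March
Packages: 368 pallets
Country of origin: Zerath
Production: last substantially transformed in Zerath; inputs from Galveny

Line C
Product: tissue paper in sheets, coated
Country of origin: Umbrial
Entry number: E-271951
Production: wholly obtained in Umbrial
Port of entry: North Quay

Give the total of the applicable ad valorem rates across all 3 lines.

Line A: newsprint → 16.01; coated → 16.01.01; in rolls → 16.01.01.02. Scheduled 12%. Zerath agreement on 16.01.01: not wholly obtained; anti-dumping (Zerath, 16.01.01.02): +8%; total 12% + 8% = 20%. → 20%.
Line B: newsprint → 16.01; uncoated → 16.01.02; in rolls → 16.01.02.01. Scheduled 7%. quota on 16.01.02 open → in-quota 13%; Zerath agreement on 16.01.01: 16.01.02.01 not covered. → 13%.
Line C: tissue paper → 16.02; coated → 16.02.02; in sheets → 16.02.02.01. Scheduled 23%. quota on 16.02.02.01 open → in-quota 16%; Umbrial agreement on 16.02.02: wholly obtained → 22% available; preference 22% not lower than 16% → no reduction. → 16%.
Sum: 20% + 13% + 16% = 49%.

49%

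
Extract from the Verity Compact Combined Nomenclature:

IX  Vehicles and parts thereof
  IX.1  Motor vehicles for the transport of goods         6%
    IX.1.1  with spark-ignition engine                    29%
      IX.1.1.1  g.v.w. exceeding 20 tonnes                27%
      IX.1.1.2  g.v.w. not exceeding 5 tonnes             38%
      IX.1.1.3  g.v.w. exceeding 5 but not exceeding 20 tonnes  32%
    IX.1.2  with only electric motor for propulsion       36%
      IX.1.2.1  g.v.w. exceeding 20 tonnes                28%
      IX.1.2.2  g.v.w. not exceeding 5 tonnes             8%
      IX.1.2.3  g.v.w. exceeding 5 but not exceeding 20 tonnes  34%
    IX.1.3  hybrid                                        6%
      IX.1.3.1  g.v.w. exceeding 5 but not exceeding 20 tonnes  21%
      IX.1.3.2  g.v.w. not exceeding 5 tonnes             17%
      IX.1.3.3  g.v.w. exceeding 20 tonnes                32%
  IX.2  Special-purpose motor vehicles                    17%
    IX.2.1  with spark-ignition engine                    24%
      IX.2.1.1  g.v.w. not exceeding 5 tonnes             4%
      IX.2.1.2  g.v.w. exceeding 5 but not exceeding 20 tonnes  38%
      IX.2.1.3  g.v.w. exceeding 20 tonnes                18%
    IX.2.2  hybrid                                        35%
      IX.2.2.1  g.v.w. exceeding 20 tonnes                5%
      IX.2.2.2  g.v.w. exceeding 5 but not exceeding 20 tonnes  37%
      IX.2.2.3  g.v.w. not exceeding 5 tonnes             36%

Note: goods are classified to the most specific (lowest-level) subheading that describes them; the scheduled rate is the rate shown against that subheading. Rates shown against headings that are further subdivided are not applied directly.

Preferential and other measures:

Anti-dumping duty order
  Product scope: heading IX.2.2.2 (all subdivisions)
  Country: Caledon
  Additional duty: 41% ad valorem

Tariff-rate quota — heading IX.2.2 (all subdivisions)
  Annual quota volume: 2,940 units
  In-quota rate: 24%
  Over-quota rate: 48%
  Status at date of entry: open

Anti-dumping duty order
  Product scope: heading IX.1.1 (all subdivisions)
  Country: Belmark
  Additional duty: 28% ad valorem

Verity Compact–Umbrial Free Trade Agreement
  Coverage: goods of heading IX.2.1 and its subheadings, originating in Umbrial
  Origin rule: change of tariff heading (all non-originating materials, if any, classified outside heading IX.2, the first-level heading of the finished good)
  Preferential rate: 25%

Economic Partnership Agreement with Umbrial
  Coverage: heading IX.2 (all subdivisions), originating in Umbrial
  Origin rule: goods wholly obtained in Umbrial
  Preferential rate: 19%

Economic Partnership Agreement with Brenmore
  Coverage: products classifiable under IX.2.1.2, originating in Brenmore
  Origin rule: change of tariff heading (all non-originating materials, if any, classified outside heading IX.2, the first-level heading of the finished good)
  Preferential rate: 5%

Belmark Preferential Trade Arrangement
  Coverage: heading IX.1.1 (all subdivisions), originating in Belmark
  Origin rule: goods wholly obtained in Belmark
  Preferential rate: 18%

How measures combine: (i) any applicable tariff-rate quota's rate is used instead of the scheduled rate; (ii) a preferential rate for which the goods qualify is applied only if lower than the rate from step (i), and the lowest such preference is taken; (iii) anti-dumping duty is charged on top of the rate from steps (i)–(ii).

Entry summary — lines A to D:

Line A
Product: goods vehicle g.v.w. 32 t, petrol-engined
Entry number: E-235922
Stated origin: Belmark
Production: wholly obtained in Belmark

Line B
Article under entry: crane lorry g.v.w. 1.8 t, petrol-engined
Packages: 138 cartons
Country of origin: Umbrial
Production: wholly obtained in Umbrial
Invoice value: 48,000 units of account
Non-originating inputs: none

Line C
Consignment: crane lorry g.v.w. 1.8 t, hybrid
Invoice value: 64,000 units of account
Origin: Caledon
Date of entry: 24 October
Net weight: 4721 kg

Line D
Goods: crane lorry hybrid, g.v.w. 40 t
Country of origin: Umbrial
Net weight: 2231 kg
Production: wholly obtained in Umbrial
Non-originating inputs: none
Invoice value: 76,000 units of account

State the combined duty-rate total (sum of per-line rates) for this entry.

93%

Line A: goods vehicle → IX.1; petrol-engined → IX.1.1; g.v.w. 32 t → IX.1.1.1. Scheduled 27%. Belmark agreement on IX.1.1: wholly obtained → 18% available; preferential 18%; anti-dumping (Belmark, IX.1.1): +28%; total 18% + 28% = 46%. → 46%.
Line B: crane lorry → IX.2; petrol-engined → IX.2.1; g.v.w. 1.8 t → IX.2.1.1. Scheduled 4%. Umbrial agreement on IX.2.1: CTH met → 25% available; Umbrial agreement on IX.2: wholly obtained → 19% available; preference 19% not lower than 4% → no reduction. → 4%.
Line C: crane lorry → IX.2; hybrid → IX.2.2; g.v.w. 1.8 t → IX.2.2.3. Scheduled 36%. quota on IX.2.2 open → in-quota 24%. → 24%.
Line D: crane lorry → IX.2; hybrid → IX.2.2; g.v.w. 40 t → IX.2.2.1. Scheduled 5%. quota on IX.2.2 open → in-quota 24%; Umbrial agreement on IX.2.1: IX.2.2.1 not covered; Umbrial agreement on IX.2: wholly obtained → 19% available; preferential 19%. → 19%.
Sum: 46% + 4% + 24% + 19% = 93%.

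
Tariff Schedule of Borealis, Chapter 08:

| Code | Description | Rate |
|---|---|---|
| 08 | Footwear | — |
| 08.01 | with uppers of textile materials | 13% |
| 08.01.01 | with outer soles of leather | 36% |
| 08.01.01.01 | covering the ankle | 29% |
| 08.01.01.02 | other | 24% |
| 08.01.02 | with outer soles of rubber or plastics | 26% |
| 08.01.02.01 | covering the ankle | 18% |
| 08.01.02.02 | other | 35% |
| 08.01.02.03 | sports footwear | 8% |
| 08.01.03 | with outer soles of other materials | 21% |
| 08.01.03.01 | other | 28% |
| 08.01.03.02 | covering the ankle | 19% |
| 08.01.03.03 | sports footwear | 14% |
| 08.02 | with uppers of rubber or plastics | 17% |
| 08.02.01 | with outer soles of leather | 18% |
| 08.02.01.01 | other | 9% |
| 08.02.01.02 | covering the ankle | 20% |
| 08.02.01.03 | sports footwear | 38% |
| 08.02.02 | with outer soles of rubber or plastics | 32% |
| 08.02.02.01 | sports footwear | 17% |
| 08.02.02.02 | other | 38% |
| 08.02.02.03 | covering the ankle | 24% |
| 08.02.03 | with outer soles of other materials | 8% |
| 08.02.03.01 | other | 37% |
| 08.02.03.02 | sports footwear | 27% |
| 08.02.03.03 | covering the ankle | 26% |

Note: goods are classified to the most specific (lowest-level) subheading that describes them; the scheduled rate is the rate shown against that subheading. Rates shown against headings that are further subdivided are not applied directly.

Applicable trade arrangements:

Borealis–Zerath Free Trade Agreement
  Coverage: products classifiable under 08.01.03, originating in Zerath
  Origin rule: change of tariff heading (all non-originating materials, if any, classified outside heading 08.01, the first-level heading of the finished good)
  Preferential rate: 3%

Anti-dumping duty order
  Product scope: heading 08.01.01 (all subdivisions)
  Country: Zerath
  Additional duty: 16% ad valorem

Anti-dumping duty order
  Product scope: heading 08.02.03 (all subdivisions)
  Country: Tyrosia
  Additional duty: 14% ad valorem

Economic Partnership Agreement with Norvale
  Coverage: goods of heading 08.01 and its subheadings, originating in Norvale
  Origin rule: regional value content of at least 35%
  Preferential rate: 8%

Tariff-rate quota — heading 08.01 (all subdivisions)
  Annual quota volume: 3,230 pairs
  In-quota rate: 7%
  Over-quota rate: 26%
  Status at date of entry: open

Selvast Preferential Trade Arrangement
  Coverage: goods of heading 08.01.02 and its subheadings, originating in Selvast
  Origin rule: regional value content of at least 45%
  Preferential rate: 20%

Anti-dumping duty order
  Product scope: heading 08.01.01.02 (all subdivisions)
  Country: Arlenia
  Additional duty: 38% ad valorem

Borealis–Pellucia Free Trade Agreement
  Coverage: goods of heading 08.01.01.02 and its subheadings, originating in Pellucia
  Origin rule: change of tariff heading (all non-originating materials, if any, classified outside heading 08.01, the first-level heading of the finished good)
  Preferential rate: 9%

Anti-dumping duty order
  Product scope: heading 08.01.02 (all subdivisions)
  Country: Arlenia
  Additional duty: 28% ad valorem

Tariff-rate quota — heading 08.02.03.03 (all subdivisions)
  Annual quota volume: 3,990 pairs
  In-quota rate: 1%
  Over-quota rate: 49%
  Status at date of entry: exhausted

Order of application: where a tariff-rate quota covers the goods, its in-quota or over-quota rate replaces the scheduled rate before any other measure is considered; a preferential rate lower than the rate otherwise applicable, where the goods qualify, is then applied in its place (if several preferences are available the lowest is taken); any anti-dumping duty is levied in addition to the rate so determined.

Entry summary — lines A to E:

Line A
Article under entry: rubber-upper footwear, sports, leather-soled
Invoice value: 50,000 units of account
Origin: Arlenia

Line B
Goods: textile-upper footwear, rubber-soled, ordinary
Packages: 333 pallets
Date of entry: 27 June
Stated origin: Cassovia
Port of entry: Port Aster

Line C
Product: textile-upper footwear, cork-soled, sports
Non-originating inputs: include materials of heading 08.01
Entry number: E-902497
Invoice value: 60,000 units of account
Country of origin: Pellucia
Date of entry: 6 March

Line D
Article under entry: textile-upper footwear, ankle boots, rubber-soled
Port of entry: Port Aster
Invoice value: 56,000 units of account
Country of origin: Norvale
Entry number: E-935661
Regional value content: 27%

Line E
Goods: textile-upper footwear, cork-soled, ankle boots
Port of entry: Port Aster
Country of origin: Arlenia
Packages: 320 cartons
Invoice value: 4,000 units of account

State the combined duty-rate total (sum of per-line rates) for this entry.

Line A: rubber-upper → 08.02; leather-soled → 08.02.01; sports → 08.02.01.03. Scheduled 38%. No special measure applies. → 38%.
Line B: textile-upper → 08.01; rubber-soled → 08.01.02; ordinary → 08.01.02.02. Scheduled 35%. quota on 08.01 open → in-quota 7%. → 7%.
Line C: textile-upper → 08.01; cork-soled → 08.01.03; sports → 08.01.03.03. Scheduled 14%. quota on 08.01 open → in-quota 7%; Pellucia agreement on 08.01.01.02: 08.01.03.03 not covered. → 7%.
Line D: textile-upper → 08.01; rubber-soled → 08.01.02; ankle boots → 08.01.02.01. Scheduled 18%. quota on 08.01 open → in-quota 7%; Norvale agreement on 08.01: RVC < 35%. → 7%.
Line E: textile-upper → 08.01; cork-soled → 08.01.03; ankle boots → 08.01.03.02. Scheduled 19%. quota on 08.01 open → in-quota 7%. → 7%.
Sum: 38% + 7% + 7% + 7% + 7% = 66%.

66%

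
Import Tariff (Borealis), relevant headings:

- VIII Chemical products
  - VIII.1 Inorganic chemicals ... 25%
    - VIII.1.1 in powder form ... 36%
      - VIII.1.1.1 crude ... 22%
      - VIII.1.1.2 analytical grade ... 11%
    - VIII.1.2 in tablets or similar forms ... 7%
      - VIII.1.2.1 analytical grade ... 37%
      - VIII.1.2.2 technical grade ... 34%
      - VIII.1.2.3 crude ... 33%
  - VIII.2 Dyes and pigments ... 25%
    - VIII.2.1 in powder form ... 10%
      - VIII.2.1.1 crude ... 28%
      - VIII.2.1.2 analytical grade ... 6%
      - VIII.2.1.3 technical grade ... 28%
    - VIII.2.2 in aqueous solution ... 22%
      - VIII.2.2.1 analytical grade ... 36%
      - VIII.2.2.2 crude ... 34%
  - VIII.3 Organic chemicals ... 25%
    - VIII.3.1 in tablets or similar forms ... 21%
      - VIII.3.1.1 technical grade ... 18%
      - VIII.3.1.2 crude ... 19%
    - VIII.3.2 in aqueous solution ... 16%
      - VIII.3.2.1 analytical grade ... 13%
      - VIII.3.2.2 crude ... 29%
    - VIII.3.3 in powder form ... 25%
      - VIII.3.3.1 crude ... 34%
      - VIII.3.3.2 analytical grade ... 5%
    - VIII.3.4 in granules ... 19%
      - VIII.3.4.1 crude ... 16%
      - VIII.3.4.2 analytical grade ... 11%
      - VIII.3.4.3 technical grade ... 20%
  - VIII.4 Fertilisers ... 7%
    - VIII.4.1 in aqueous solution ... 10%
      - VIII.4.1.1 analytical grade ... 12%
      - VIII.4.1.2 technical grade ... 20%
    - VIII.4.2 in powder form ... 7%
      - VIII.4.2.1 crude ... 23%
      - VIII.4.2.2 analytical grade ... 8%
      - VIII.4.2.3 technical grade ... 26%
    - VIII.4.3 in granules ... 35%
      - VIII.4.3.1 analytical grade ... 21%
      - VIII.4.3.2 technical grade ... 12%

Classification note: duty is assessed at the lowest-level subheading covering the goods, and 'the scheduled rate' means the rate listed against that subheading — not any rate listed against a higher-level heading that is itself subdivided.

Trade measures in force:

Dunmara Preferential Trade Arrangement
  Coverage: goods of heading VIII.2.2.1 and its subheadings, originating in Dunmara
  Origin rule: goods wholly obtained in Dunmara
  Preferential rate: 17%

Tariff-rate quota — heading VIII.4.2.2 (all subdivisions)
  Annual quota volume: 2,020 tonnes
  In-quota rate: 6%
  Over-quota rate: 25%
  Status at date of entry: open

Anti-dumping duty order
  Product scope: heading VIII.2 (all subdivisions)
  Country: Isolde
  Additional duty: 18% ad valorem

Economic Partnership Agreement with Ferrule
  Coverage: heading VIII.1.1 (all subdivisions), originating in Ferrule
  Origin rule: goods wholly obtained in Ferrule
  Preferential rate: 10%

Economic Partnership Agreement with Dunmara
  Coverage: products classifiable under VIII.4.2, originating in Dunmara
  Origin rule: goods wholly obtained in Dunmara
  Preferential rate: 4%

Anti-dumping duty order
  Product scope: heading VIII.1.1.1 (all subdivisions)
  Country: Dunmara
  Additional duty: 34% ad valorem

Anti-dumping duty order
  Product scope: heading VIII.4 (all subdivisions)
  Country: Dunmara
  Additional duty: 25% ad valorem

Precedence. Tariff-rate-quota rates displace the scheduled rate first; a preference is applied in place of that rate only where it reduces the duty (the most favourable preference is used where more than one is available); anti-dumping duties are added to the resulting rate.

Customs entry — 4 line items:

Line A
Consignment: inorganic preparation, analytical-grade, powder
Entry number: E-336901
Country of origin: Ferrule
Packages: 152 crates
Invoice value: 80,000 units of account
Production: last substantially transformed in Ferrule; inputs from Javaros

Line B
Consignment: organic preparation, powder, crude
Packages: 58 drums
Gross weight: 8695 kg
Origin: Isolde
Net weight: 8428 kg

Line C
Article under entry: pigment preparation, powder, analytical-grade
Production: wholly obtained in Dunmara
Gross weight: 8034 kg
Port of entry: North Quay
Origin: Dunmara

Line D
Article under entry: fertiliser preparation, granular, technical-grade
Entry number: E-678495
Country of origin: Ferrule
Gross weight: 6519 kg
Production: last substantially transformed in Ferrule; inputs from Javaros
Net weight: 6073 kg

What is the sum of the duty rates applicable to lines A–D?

Line A: inorganic → VIII.1; powder → VIII.1.1; analytical-grade → VIII.1.1.2. Scheduled 11%. Ferrule agreement on VIII.1.1: not wholly obtained. → 11%.
Line B: organic → VIII.3; powder → VIII.3.3; crude → VIII.3.3.1. Scheduled 34%. No special measure applies. → 34%.
Line C: pigment → VIII.2; powder → VIII.2.1; analytical-grade → VIII.2.1.2. Scheduled 6%. Dunmara agreement on VIII.2.2.1: VIII.2.1.2 not covered; Dunmara agreement on VIII.4.2: VIII.2.1.2 not covered. → 6%.
Line D: fertiliser → VIII.4; granular → VIII.4.3; technical-grade → VIII.4.3.2. Scheduled 12%. Ferrule agreement on VIII.1.1: VIII.4.3.2 not covered. → 12%.
Sum: 11% + 34% + 6% + 12% = 63%.

63%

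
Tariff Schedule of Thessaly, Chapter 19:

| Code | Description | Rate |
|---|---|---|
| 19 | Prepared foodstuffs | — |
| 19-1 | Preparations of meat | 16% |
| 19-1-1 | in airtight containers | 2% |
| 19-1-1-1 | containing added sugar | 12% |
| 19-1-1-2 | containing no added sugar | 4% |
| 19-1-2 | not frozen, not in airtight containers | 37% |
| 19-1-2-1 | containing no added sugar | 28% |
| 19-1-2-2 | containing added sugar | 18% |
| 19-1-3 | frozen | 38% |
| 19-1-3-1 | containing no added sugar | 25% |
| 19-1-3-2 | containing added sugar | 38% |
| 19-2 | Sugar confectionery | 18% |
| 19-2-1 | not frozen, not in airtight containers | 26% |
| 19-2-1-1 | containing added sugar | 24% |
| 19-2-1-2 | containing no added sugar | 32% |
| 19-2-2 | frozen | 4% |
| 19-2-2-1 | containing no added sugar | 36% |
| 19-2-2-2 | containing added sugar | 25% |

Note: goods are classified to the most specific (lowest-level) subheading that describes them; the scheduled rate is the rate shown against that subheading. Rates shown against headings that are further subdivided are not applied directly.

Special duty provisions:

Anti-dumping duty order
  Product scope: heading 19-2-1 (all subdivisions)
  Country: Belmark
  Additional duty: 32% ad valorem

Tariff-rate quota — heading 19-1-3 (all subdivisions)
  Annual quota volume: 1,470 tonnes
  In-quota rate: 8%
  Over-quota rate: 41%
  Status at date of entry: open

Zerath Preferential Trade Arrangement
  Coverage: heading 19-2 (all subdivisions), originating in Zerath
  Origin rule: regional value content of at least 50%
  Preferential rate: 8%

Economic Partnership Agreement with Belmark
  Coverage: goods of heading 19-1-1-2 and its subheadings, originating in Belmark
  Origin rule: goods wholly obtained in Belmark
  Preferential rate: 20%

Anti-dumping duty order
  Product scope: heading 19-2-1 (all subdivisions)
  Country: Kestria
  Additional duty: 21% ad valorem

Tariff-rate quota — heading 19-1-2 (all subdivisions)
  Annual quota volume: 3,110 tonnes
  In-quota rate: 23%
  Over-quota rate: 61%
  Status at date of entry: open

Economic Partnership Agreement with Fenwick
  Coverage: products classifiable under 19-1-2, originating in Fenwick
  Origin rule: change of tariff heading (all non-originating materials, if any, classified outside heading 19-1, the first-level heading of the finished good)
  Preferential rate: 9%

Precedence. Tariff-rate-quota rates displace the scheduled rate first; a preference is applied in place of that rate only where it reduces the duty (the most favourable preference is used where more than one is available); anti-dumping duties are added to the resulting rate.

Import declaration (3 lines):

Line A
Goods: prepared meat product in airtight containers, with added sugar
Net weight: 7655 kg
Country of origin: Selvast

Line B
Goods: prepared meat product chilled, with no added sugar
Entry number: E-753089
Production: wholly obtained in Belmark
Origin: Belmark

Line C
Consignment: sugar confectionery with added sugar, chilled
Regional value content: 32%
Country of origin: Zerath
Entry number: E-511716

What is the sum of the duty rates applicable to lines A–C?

59%

Line A: prepared meat product → 19-1; in airtight containers → 19-1-1; with added sugar → 19-1-1-1. Scheduled 12%. No special measure applies. → 12%.
Line B: prepared meat product → 19-1; chilled → 19-1-2; with no added sugar → 19-1-2-1. Scheduled 28%. quota on 19-1-2 open → in-quota 23%; Belmark agreement on 19-1-1-2: 19-1-2-1 not covered. → 23%.
Line C: sugar confectionery → 19-2; chilled → 19-2-1; with added sugar → 19-2-1-1. Scheduled 24%. Zerath agreement on 19-2: RVC < 50%. → 24%.
Sum: 12% + 23% + 24% = 59%.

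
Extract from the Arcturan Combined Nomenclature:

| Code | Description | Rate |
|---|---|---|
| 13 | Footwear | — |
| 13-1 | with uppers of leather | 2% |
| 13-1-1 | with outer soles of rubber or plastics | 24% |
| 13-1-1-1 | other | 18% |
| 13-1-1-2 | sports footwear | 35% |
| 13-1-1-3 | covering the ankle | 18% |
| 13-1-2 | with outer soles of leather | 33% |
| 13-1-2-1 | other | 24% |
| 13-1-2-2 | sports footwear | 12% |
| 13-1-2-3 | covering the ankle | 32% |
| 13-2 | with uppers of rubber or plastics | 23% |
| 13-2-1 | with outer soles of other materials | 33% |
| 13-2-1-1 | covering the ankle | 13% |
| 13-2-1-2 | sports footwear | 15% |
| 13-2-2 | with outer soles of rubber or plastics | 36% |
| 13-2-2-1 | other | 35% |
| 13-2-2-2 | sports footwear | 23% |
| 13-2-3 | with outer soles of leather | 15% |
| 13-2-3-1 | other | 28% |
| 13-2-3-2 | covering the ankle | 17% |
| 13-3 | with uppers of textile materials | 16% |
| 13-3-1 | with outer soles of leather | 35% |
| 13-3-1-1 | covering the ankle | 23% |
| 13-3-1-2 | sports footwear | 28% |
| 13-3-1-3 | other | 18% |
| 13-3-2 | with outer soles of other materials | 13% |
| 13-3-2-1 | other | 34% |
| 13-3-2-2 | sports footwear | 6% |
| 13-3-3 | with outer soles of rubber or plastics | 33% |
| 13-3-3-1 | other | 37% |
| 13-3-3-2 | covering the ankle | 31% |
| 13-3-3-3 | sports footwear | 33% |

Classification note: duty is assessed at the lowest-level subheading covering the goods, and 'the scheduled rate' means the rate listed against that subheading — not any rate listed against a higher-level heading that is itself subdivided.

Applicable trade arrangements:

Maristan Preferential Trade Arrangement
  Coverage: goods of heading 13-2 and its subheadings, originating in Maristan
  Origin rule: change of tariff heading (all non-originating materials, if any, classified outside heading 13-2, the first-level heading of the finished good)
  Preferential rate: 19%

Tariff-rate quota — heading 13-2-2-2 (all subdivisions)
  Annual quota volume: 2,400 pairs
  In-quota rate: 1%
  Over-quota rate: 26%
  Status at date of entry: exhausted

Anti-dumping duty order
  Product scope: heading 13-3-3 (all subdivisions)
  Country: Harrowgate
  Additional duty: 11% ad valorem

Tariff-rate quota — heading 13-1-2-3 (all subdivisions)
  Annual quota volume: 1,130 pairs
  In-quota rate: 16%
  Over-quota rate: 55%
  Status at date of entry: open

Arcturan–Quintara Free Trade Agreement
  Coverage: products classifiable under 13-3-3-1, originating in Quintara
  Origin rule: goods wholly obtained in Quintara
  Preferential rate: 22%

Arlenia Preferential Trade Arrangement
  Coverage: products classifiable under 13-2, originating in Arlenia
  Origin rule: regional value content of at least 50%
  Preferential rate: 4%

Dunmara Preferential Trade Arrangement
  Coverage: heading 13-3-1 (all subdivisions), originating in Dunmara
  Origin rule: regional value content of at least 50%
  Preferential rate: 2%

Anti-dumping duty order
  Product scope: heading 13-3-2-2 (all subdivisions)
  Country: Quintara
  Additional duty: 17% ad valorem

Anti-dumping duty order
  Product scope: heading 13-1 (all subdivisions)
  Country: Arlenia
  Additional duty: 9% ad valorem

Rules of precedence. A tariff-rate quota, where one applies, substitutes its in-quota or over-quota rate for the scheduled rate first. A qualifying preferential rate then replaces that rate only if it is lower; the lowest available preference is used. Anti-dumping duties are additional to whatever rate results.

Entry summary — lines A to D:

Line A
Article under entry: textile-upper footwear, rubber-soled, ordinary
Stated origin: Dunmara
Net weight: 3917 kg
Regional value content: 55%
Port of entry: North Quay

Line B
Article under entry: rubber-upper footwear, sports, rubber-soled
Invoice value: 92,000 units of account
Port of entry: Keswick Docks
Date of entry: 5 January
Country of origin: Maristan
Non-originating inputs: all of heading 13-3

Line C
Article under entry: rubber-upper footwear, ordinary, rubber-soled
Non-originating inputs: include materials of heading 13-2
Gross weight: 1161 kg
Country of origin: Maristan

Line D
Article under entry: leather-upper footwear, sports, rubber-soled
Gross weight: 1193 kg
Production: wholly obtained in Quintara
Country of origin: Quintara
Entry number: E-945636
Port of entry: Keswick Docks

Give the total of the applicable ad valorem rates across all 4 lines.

126%

Line A: textile-upper → 13-3; rubber-soled → 13-3-3; ordinary → 13-3-3-1. Scheduled 37%. Dunmara agreement on 13-3-1: 13-3-3-1 not covered. → 37%.
Line B: rubber-upper → 13-2; rubber-soled → 13-2-2; sports → 13-2-2-2. Scheduled 23%. quota on 13-2-2-2 exhausted → over-quota 26%; Maristan agreement on 13-2: CTH met → 19% available; preferential 19%. → 19%.
Line C: rubber-upper → 13-2; rubber-soled → 13-2-2; ordinary → 13-2-2-1. Scheduled 35%. Maristan agreement on 13-2: CTH not met. → 35%.
Line D: leather-upper → 13-1; rubber-soled → 13-1-1; sports → 13-1-1-2. Scheduled 35%. Quintara agreement on 13-3-3-1: 13-1-1-2 not covered. → 35%.
Sum: 37% + 19% + 35% + 35% = 126%.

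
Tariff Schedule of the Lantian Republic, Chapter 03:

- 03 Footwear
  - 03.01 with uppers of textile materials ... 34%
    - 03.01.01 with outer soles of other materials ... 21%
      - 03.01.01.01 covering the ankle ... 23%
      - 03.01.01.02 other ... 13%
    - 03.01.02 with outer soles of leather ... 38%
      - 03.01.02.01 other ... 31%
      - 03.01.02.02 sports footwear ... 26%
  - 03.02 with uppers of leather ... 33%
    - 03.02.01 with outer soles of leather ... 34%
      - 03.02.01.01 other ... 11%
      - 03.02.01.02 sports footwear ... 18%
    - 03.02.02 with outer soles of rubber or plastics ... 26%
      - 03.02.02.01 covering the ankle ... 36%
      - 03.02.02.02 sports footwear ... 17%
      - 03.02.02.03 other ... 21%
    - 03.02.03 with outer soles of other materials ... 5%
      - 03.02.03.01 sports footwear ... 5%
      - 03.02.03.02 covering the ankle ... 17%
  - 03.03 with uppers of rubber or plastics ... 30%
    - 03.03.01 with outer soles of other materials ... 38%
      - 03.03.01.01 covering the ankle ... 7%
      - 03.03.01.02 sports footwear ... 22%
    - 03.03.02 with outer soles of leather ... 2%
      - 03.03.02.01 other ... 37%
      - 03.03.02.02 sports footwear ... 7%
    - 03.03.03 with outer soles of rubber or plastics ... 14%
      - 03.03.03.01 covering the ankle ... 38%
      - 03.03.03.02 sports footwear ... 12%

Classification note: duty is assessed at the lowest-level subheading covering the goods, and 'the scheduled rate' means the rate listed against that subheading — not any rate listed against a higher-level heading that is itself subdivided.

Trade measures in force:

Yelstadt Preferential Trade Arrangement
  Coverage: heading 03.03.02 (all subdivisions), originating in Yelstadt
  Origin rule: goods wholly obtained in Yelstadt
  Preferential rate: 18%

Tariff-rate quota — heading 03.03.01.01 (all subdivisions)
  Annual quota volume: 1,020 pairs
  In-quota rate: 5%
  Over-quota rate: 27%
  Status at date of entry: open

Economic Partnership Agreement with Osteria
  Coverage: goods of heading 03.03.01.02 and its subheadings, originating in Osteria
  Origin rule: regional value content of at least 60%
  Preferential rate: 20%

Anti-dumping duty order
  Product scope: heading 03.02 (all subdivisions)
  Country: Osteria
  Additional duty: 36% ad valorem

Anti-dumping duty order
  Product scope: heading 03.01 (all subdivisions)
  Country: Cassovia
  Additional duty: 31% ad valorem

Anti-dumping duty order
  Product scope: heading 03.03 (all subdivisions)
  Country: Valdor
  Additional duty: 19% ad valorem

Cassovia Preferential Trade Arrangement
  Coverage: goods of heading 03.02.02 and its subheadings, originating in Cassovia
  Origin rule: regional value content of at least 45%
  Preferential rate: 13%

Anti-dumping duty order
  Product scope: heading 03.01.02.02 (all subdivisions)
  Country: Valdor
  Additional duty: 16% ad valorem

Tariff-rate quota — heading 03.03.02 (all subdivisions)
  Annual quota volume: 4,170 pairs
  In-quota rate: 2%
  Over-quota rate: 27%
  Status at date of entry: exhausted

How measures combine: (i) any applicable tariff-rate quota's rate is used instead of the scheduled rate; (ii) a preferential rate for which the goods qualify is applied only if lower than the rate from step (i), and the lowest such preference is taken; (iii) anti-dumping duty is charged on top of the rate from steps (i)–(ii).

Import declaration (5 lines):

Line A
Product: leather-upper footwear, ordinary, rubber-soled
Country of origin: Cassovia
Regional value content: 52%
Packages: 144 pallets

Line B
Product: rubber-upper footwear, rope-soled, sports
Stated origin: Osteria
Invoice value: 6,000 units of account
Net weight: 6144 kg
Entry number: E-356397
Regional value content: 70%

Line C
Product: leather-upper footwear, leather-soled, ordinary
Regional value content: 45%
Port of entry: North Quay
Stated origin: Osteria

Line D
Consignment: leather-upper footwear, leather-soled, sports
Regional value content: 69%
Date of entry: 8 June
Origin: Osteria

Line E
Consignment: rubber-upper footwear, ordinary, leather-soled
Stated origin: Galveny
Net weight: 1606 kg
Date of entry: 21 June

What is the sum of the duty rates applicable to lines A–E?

161%

Line A: leather-upper → 03.02; rubber-soled → 03.02.02; ordinary → 03.02.02.03. Scheduled 21%. Cassovia agreement on 03.02.02: RVC ≥ 45% → 13% available; preferential 13%. → 13%.
Line B: rubber-upper → 03.03; rope-soled → 03.03.01; sports → 03.03.01.02. Scheduled 22%. Osteria agreement on 03.03.01.02: RVC ≥ 60% → 20% available; preferential 20%. → 20%.
Line C: leather-upper → 03.02; leather-soled → 03.02.01; ordinary → 03.02.01.01. Scheduled 11%. Osteria agreement on 03.03.01.02: 03.02.01.01 not covered; anti-dumping (Osteria, 03.02): +36%; total 11% + 36% = 47%. → 47%.
Line D: leather-upper → 03.02; leather-soled → 03.02.01; sports → 03.02.01.02. Scheduled 18%. Osteria agreement on 03.03.01.02: 03.02.01.02 not covered; anti-dumping (Osteria, 03.02): +36%; total 18% + 36% = 54%. → 54%.
Line E: rubber-upper → 03.03; leather-soled → 03.03.02; ordinary → 03.03.02.01. Scheduled 37%. quota on 03.03.02 exhausted → over-quota 27%. → 27%.
Sum: 13% + 20% + 47% + 54% + 27% = 161%.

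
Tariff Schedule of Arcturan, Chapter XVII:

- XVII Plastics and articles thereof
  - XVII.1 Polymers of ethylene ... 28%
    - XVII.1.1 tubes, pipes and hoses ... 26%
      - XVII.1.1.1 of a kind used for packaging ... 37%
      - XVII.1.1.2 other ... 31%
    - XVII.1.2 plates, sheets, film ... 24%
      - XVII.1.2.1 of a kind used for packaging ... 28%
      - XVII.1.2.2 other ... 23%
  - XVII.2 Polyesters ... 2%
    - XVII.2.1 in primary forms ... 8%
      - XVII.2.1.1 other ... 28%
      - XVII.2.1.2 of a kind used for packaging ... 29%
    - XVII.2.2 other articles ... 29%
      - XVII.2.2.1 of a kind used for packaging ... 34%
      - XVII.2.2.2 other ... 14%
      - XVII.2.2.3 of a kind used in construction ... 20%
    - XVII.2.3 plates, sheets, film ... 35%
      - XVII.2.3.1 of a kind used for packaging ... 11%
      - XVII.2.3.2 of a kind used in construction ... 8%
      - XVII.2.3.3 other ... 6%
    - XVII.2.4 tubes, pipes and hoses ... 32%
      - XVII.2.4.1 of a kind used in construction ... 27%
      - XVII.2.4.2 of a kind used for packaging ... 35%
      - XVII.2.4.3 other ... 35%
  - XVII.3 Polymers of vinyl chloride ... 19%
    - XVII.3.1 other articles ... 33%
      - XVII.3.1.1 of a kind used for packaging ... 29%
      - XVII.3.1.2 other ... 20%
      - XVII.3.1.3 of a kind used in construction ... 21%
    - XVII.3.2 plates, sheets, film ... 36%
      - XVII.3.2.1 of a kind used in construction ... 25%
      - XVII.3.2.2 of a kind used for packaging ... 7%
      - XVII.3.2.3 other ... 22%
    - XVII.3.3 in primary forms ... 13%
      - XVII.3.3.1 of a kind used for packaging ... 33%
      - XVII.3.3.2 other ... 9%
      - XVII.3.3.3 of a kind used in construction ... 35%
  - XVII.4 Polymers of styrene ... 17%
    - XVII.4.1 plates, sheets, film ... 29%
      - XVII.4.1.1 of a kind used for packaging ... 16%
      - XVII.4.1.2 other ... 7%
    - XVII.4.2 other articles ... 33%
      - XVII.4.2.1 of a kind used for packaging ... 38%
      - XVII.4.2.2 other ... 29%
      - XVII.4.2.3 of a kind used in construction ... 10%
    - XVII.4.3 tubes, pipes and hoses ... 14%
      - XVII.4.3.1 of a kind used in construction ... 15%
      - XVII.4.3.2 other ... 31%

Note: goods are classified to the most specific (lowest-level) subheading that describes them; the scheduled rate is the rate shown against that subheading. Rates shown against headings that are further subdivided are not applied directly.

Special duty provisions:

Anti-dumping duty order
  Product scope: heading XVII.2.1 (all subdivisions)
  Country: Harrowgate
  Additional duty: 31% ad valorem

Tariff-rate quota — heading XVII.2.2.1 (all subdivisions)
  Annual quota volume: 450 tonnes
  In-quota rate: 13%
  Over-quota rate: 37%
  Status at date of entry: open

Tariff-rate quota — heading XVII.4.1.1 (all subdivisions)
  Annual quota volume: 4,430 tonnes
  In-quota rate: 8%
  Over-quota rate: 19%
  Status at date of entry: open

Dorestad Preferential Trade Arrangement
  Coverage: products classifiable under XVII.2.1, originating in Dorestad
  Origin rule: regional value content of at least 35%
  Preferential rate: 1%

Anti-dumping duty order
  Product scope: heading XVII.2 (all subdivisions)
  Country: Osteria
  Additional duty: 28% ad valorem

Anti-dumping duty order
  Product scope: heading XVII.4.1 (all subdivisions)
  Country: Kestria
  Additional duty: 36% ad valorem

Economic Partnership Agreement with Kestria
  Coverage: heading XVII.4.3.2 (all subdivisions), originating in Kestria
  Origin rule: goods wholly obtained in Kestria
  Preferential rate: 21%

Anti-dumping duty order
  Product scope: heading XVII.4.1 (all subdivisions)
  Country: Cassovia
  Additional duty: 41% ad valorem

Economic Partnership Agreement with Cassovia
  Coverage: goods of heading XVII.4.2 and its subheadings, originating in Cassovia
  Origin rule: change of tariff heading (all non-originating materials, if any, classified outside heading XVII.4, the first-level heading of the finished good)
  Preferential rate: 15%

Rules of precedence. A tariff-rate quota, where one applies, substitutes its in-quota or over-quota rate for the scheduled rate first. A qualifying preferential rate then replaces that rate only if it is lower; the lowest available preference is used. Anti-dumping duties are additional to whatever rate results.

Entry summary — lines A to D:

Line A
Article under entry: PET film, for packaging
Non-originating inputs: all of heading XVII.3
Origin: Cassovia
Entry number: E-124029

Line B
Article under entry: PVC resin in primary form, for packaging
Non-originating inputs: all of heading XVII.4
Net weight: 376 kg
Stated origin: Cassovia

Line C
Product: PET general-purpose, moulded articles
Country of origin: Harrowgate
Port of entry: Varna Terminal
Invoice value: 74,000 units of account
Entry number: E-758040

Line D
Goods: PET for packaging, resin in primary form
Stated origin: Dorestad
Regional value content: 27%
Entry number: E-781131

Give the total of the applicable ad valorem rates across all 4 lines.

87%

Line A: PET → XVII.2; film → XVII.2.3; for packaging → XVII.2.3.1. Scheduled 11%. Cassovia agreement on XVII.4.2: XVII.2.3.1 not covered. → 11%.
Line B: PVC → XVII.3; resin in primary form → XVII.3.3; for packaging → XVII.3.3.1. Scheduled 33%. Cassovia agreement on XVII.4.2: XVII.3.3.1 not covered. → 33%.
Line C: PET → XVII.2; moulded articles → XVII.2.2; general-purpose → XVII.2.2.2. Scheduled 14%. No special measure applies. → 14%.
Line D: PET → XVII.2; resin in primary form → XVII.2.1; for packaging → XVII.2.1.2. Scheduled 29%. Dorestad agreement on XVII.2.1: RVC < 35%. → 29%.
Sum: 11% + 33% + 14% + 29% = 87%.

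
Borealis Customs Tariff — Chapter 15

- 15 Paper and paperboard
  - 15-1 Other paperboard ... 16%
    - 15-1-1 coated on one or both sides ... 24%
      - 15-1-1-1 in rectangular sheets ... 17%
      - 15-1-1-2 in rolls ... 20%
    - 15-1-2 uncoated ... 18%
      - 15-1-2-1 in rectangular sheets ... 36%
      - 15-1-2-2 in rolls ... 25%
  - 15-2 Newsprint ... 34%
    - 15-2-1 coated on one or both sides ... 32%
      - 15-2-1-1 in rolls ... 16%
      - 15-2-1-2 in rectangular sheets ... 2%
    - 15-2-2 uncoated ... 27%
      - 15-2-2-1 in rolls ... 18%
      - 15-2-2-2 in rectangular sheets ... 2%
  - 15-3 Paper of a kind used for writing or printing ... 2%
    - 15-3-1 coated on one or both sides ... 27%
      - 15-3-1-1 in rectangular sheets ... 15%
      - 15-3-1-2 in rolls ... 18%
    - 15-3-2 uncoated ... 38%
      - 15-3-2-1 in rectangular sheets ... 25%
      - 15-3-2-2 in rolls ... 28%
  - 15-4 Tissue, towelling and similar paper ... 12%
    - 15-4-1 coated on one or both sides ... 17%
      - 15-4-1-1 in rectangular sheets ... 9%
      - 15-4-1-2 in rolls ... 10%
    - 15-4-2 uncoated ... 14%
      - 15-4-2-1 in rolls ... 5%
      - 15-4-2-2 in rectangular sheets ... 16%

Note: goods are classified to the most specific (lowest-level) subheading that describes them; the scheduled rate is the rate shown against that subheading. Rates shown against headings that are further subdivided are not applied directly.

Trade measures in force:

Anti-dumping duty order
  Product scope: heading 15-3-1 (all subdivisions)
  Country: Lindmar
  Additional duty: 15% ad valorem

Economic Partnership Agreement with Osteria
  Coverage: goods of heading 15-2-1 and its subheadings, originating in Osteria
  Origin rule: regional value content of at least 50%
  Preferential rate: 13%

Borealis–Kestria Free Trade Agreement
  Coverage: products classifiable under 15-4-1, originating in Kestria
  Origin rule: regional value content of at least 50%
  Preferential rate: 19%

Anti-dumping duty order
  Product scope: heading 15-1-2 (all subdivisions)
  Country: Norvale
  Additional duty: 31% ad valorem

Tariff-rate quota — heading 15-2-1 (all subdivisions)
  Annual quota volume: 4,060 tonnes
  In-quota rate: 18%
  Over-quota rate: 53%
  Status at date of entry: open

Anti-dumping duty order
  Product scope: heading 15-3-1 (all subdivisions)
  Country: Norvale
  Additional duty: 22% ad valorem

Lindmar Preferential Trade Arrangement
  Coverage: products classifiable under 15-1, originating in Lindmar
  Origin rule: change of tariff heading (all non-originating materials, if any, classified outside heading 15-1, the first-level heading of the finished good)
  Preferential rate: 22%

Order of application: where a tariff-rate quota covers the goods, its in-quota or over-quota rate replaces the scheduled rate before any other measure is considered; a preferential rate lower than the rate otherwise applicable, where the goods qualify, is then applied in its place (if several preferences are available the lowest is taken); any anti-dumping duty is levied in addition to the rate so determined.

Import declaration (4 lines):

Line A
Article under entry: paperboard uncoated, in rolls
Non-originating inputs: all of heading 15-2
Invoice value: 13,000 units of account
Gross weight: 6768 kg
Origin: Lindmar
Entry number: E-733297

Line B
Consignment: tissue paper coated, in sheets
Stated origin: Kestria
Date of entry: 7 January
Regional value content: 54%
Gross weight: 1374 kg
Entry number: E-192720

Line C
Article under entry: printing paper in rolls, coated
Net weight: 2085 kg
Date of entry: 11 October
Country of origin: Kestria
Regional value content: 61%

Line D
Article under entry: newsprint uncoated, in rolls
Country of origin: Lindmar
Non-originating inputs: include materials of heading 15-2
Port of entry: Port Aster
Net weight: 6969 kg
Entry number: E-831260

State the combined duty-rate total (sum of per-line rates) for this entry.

Line A: paperboard → 15-1; uncoated → 15-1-2; in rolls → 15-1-2-2. Scheduled 25%. Lindmar agreement on 15-1: CTH met → 22% available; preferential 22%. → 22%.
Line B: tissue paper → 15-4; coated → 15-4-1; in sheets → 15-4-1-1. Scheduled 9%. Kestria agreement on 15-4-1: RVC ≥ 50% → 19% available; preference 19% not lower than 9% → no reduction. → 9%.
Line C: printing paper → 15-3; coated → 15-3-1; in rolls → 15-3-1-2. Scheduled 18%. Kestria agreement on 15-4-1: 15-3-1-2 not covered. → 18%.
Line D: newsprint → 15-2; uncoated → 15-2-2; in rolls → 15-2-2-1. Scheduled 18%. Lindmar agreement on 15-1: 15-2-2-1 not covered. → 18%.
Sum: 22% + 9% + 18% + 18% = 67%.

67%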